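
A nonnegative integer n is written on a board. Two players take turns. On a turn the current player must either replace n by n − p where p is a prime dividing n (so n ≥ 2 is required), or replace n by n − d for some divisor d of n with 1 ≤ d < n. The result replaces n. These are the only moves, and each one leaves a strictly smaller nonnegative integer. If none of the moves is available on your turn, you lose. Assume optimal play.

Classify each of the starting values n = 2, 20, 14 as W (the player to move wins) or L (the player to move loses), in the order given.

2: W, 20: L, 14: L

Work bottom-up. With no move the player to move loses. Otherwise the position is W if at least one move leads to an L position for the opponent, and L if every move leads to a W.
n=0: no move → L
n=1: no move → L
n=2: →0(L), so W
n=3: →0(L), so W
n=4: →2(W), 3(W) — all W, so L
n=5: →0(L), so W
n=6: →4(L), so W
n=7: →0(L), so W
n=8: →4(L), so W
n=9: →6(W), 8(W) — all W, so L
n=10: →9(L), so W
n=11: →0(L), so W
n=12: →9(L), so W
n=13: →0(L), so W
n=14: →7(W), 12(W), 13(W) — all W, so L
n=15: →14(L), so W
n=16: →14(L), so W
n=17: →0(L), so W
n=18: →9(L), so W
n=19: →0(L), so W
n=20: →10(W), 15(W), 16(W), 18(W), 19(W) — all W, so L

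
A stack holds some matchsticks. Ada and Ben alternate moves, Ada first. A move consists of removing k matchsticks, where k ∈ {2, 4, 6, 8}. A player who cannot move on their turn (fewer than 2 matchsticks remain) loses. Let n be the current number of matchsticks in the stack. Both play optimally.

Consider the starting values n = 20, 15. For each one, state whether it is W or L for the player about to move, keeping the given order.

20: L, 15: W

Positions with no move are L. A position that does have a move is losing for the player to move precisely when every available move leads to a winning position for the opponent. Fill in the labels:
n=0: no move → L
n=1: no move → L
n=2: reaches L-position 0 → W
n=3: reaches L-position 1 → W
n=4: reaches L-position 0 → W
n=5: reaches L-position 1 → W
n=6: reaches L-position 0 → W
n=7: reaches L-position 1 → W
n=8: reaches L-position 0 → W
n=9: reaches L-position 1 → W
n=10: only reaches 8(W), 6(W), 4(W), 2(W), all W → L
n=11: only reaches 9(W), 7(W), 5(W), 3(W), all W → L
n=12: reaches L-position 10 → W
n=13: reaches L-position 11 → W
n=14: reaches L-position 10 → W
n=15: reaches L-position 11 → W
n=16: reaches L-position 10 → W
n=17: reaches L-position 11 → W
n=18: reaches L-position 10 → W
n=19: reaches L-position 11 → W
n=20: only reaches 18(W), 16(W), 14(W), 12(W), all W → L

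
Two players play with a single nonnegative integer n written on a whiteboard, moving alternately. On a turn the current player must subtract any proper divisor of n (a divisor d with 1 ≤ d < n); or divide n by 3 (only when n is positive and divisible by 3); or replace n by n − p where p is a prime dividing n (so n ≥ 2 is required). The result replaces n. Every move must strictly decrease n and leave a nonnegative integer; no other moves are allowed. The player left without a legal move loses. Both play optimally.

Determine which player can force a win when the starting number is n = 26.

Build the W/L table. Terminal = L. A non-terminal position is W if it has a move to some L; otherwise it is L.
n=0: no move → L
n=1: no move → L
n=2: →0(L), so W
n=3: →0(L), so W
n=4: →2(W), 3(W) — all W, so L
n=5: →0(L), so W
n=6: →4(L), so W
n=7: →0(L), so W
n=8: →4(L), so W
n=9: →3(W), 6(W), 8(W) — all W, so L
n=10: →9(L), so W
n=11: →0(L), so W
n=12: →4(L), so W
n=13: →0(L), so W
n=14: →7(W), 12(W), 13(W) — all W, so L
n=15: →14(L), so W
n=16: →14(L), so W
n=17: →0(L), so W
n=18: →9(L), so W
n=19: →0(L), so W
n=20: →10(W), 15(W), 16(W), 18(W), 19(W) — all W, so L
n=21: →14(L), so W
n=22: →20(L), so W
n=23: →0(L), so W
n=24: →20(L), so W
n=25: →20(L), so W
n=26: →13(W), 24(W), 25(W) — all W, so L
The starting position 26 is L: whatever the player to move does, the opponent receives a W position.

The second player wins.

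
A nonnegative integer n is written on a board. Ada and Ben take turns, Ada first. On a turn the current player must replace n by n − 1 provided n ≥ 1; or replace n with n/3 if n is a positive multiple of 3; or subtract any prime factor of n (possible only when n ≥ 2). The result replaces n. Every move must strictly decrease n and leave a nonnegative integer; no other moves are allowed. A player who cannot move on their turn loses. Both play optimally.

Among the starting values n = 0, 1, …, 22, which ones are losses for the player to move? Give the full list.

Positions with no move are L. A position that does have a move is losing for the player to move precisely when every available move leads to a winning position for the opponent. Fill in the labels:
n=0: no move → L
n=1: reaches L-position 0 → W
n=2: reaches L-position 0 → W
n=3: reaches L-position 0 → W
n=4: only reaches 2(W), 3(W), all W → L
n=5: reaches L-position 0 → W
n=6: reaches L-position 4 → W
n=7: reaches L-position 0 → W
n=8: only reaches 6(W), 7(W), all W → L
n=9: reaches L-position 8 → W
n=10: reaches L-position 8 → W
n=11: reaches L-position 0 → W
n=12: reaches L-position 4 → W
n=13: reaches L-position 0 → W
n=14: only reaches 7(W), 12(W), 13(W), all W → L
n=15: reaches L-position 14 → W
n=16: reaches L-position 14 → W
n=17: reaches L-position 0 → W
n=18: only reaches 6(W), 15(W), 16(W), 17(W), all W → L
n=19: reaches L-position 0 → W
n=20: reaches L-position 18 → W
n=21: reaches L-position 14 → W
n=22: only reaches 11(W), 20(W), 21(W), all W → L
Reading off the rows marked L gives the requested list; there are 6 such values of n.

0, 4, 8, 14, 18, 22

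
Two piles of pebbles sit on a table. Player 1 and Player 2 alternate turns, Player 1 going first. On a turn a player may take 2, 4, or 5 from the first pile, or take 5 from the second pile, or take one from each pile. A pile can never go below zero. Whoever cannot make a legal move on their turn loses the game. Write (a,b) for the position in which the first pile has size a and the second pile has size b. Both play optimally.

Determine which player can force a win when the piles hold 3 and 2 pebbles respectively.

Player 2 wins.

Compute win/loss labels from the base case upward. A position with no move is L. Any other position is W if it can reach an L in one move, else L.
No move ever increases a pile, so every position that can arise here has a ≤ 3 and b ≤ 2; it is enough to label the cells with 0 ≤ a ≤ 3 and 0 ≤ b ≤ 2.
Every move lowers a or b (never raises either), so fill the grid row by row in increasing a, and left to right within a row: each cell's successors are then already labelled.
      b=0  b=1  b=2
a=0:    L    L    L
a=1:    L    W    W
a=2:    W    W    W
a=3:    W    L    L
Cells with no legal move (terminal, hence L): (0,0), (0,1), (0,2), (1,0).
The remaining L cells, each justified by listing all of its moves:
(3,1): moves to (1,1)(W), (2,0)(W); every one is W ⇒ L
(3,2): moves to (1,2)(W), (2,1)(W); every one is W ⇒ L
Every other cell has at least one move into one of the L cells above, so it is W.
Every move from (3,2) reaches a W position, so the mover loses.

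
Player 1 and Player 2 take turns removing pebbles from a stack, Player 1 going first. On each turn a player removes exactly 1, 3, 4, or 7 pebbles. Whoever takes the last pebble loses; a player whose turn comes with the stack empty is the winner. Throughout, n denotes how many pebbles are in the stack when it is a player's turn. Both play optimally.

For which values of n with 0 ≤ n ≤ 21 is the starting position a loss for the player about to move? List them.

1, 3, 9, 11, 17, 19

Positions with no move are W. A position that does have a move is losing for the player to move precisely when every available move leads to a winning position for the opponent. Fill in the labels:
n=0: no move; the opponent has just taken the last pebble and therefore loses → W
n=1: the only move is to 0(W), a W ⇒ L
n=2: can move to 1, which is L ⇒ W
n=3: moves to 2(W), 0(W); every one is W ⇒ L
n=4: can move to 3, which is L ⇒ W
n=5: can move to 1, which is L ⇒ W
n=6: can move to 3, which is L ⇒ W
n=7: can move to 3, which is L ⇒ W
n=8: can move to 1, which is L ⇒ W
n=9: moves to 8(W), 6(W), 5(W), 2(W); every one is W ⇒ L
n=10: can move to 9, which is L ⇒ W
n=11: moves to 10(W), 8(W), 7(W), 4(W); every one is W ⇒ L
n=12: can move to 11, which is L ⇒ W
n=13: can move to 9, which is L ⇒ W
n=14: can move to 11, which is L ⇒ W
n=15: can move to 11, which is L ⇒ W
n=16: can move to 9, which is L ⇒ W
n=17: moves to 16(W), 14(W), 13(W), 10(W); every one is W ⇒ L
n=18: can move to 17, which is L ⇒ W
n=19: moves to 18(W), 16(W), 15(W), 12(W); every one is W ⇒ L
n=20: can move to 19, which is L ⇒ W
n=21: can move to 17, which is L ⇒ W
Reading off the rows marked L gives the requested list; there are 6 such values of n.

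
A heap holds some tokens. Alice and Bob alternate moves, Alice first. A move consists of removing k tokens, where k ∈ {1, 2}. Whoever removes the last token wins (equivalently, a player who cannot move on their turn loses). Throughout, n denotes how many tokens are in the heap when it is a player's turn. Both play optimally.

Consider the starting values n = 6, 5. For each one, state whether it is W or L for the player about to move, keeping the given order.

6: L, 5: W

Work bottom-up. With no move the player to move loses. Otherwise the position is W if at least one move leads to an L position for the opponent, and L if every move leads to a W.
n=0: no move → L
n=1: W (go to 0, an L position)
n=2: W (go to 0, an L position)
n=3: L (options 2(W), 1(W) are all W)
n=4: W (go to 3, an L position)
n=5: W (go to 3, an L position)
n=6: L (options 5(W), 4(W) are all W)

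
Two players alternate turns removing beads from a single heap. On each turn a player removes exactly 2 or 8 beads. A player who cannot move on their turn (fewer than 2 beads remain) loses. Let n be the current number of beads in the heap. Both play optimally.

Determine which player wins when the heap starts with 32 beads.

Positions with no move are L. A position that does have a move is losing for the player to move precisely when every available move leads to a winning position for the opponent. Fill in the labels:
n=0: no move → L
n=1: no move → L
n=2: reaches L-position 0 → W
n=3: reaches L-position 1 → W
n=4: only reaches 2(W), which is W → L
n=5: only reaches 3(W), which is W → L
n=6: reaches L-position 4 → W
n=7: reaches L-position 5 → W
n=8: reaches L-position 0 → W
n=9: reaches L-position 1 → W
n=10: only reaches 8(W), 2(W), all W → L
n=11: only reaches 9(W), 3(W), all W → L
n=12: reaches L-position 10 → W
n=13: reaches L-position 11 → W
n=14: only reaches 12(W), 6(W), all W → L
n=15: only reaches 13(W), 7(W), all W → L
n=16: reaches L-position 14 → W
n=17: reaches L-position 15 → W
n=18: reaches L-position 10 → W
n=19: reaches L-position 11 → W
n=20: only reaches 18(W), 12(W), all W → L
n=21: only reaches 19(W), 13(W), all W → L
n=22: reaches L-position 20 → W
n=23: reaches L-position 21 → W
n=24: only reaches 22(W), 16(W), all W → L
n=25: only reaches 23(W), 17(W), all W → L
n=26: reaches L-position 24 → W
n=27: reaches L-position 25 → W
n=28: reaches L-position 20 → W
n=29: reaches L-position 21 → W
n=30: only reaches 28(W), 22(W), all W → L
n=31: only reaches 29(W), 23(W), all W → L
n=32: reaches L-position 30 → W
The starting position 32 is W: the player to move should remove 2, leaving 30, handing over an L position.

The first player wins.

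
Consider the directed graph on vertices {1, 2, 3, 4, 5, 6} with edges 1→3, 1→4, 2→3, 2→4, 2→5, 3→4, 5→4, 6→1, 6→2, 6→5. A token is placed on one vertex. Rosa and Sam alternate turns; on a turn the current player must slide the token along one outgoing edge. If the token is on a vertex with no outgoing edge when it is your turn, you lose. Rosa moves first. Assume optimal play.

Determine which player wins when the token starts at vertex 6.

Label each position W (a win for the player to move) or L (a loss). A position with no legal move is L; any other position is W exactly when some move reaches an L, and L when every move reaches a W.
Every edge goes from a vertex to one that appears earlier in the order 4, 5, 3, 2, 1, 6, so processing vertices in that order labels each vertex after all of its successors.
4: no outgoing edge → L
5: W (go to 4, an L position)
3: W (go to 4, an L position)
2: W (go to 4, an L position)
1: W (go to 4, an L position)
6: L (options 1(W), 2(W), 5(W) are all W)
Every move from 6 reaches a W position, so the mover loses.

Sam wins.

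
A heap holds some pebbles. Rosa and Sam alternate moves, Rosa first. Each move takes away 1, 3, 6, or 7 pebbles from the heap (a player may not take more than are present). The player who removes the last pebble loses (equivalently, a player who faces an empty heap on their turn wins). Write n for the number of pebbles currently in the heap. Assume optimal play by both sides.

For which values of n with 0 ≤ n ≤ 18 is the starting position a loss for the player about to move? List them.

Compute win/loss labels from the base case upward. A position with no move is W. Any other position is W if it can reach an L in one move, else L.
n=0: no move; the opponent has just taken the last pebble and therefore loses → W
n=1: only reaches 0(W), which is W → L
n=2: reaches L-position 1 → W
n=3: only reaches 2(W), 0(W), all W → L
n=4: reaches L-position 3 → W
n=5: only reaches 4(W), 2(W), all W → L
n=6: reaches L-position 5 → W
n=7: reaches L-position 1 → W
n=8: reaches L-position 5 → W
n=9: reaches L-position 3 → W
n=10: reaches L-position 3 → W
n=11: reaches L-position 5 → W
n=12: reaches L-position 5 → W
n=13: only reaches 12(W), 10(W), 7(W), 6(W), all W → L
n=14: reaches L-position 13 → W
n=15: only reaches 14(W), 12(W), 9(W), 8(W), all W → L
n=16: reaches L-position 15 → W
n=17: only reaches 16(W), 14(W), 11(W), 10(W), all W → L
n=18: reaches L-position 17 → W
The losing starting values of n are exactly the entries labelled L in this table (6 of them).

1, 3, 5, 13, 15, 17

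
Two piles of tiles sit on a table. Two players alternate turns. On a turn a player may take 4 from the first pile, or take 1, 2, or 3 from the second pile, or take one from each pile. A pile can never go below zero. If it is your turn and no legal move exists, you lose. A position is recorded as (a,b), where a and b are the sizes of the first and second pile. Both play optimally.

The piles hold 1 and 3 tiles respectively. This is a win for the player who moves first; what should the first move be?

Move to (1,0).

Use the standard recursion: the mover loses at a terminal position; elsewhere, the mover wins exactly when some move hands the opponent an L position.
No move ever increases a pile, so every position that can arise here has a ≤ 1 and b ≤ 3; it is enough to label the cells with 0 ≤ a ≤ 1 and 0 ≤ b ≤ 3.
Every move lowers a or b (never raises either), so fill the grid row by row in increasing a, and left to right within a row: each cell's successors are then already labelled.
      b=0  b=1  b=2  b=3
a=0:    L    W    W    W
a=1:    L    W    W    W
Cells with no legal move (terminal, hence L): (0,0), (1,0).
Every other cell has at least one move into one of the L cells above, so it is W.
From (1,3), the L positions reachable in one move are: (1,0).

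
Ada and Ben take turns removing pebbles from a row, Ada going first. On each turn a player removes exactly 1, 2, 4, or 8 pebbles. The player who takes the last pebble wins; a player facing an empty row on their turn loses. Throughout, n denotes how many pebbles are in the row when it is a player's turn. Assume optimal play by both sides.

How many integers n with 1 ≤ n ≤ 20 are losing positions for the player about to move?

Positions with no move are L. A position that does have a move is losing for the player to move precisely when every available move leads to a winning position for the opponent. Fill in the labels:
n=0: no move → L
n=1: reaches L-position 0 → W
n=2: reaches L-position 0 → W
n=3: only reaches 2(W), 1(W), all W → L
n=4: reaches L-position 3 → W
n=5: reaches L-position 3 → W
n=6: only reaches 5(W), 4(W), 2(W), all W → L
n=7: reaches L-position 6 → W
n=8: reaches L-position 6 → W
n=9: only reaches 8(W), 7(W), 5(W), 1(W), all W → L
n=10: reaches L-position 9 → W
n=11: reaches L-position 9 → W
n=12: only reaches 11(W), 10(W), 8(W), 4(W), all W → L
n=13: reaches L-position 12 → W
n=14: reaches L-position 12 → W
n=15: only reaches 14(W), 13(W), 11(W), 7(W), all W → L
n=16: reaches L-position 15 → W
n=17: reaches L-position 15 → W
n=18: only reaches 17(W), 16(W), 14(W), 10(W), all W → L
n=19: reaches L-position 18 → W
n=20: reaches L-position 18 → W
L entries with 1 ≤ n ≤ 20 (n=0 is outside the asked range and is not counted): n = 3, 6, 9, 12, 15, 18; that makes 6.

6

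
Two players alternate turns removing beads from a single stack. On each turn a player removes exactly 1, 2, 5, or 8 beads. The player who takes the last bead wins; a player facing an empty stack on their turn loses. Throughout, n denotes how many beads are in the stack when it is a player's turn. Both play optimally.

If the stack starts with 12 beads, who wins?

Build the W/L table. Terminal = L. A non-terminal position is W if it has a move to some L; otherwise it is L.
n=0: no move → L
n=1: →0(L), so W
n=2: →0(L), so W
n=3: →2(W), 1(W) — all W, so L
n=4: →3(L), so W
n=5: →3(L), so W
n=6: →5(W), 4(W), 1(W) — all W, so L
n=7: →6(L), so W
n=8: →6(L), so W
n=9: →8(W), 7(W), 4(W), 1(W) — all W, so L
n=10: →9(L), so W
n=11: →9(L), so W
n=12: →11(W), 10(W), 7(W), 4(W) — all W, so L
Every move from 12 reaches a W position, so the mover loses.

The second player wins.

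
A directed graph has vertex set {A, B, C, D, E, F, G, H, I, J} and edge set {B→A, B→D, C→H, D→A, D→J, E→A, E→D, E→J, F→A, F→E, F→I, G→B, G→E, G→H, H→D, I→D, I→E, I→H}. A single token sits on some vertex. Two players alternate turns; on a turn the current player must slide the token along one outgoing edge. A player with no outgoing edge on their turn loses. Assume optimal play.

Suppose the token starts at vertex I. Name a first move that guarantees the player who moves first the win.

Classify positions by backward induction: terminal positions (no move available) are L. From any other position, the mover wins iff some move reaches an L.
Every edge goes from a vertex to one that appears earlier in the order J, A, D, H, E, I, C, B, G, F, so processing vertices in that order labels each vertex after all of its successors.
J: no outgoing edge → L
A: no outgoing edge → L
D: →A(L), so W
H: →D(W) only, which is W, so L
E: →A(L), so W
I: →H(L), so W
C: →H(L), so W
B: →A(L), so W
G: →H(L), so W
F: →A(L), so W
From I, the L positions reachable in one move are: H.

Move to H.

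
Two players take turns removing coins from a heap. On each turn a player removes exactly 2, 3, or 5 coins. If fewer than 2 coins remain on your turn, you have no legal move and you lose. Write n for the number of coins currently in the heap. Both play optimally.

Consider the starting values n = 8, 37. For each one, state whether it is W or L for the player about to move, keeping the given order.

Compute win/loss labels from the base case upward. A position with no move is L. Any other position is W if it can reach an L in one move, else L.
n=0: no move → L
n=1: no move → L
n=2: →0(L), so W
n=3: →1(L), so W
n=4: →1(L), so W
n=5: →0(L), so W
n=6: →1(L), so W
n=7: →5(W), 4(W), 2(W) — all W, so L
n=8: →6(W), 5(W), 3(W) — all W, so L
n=9: →7(L), so W
n=10: →8(L), so W
n=11: →8(L), so W
n=12: →7(L), so W
n=13: →8(L), so W
n=14: →12(W), 11(W), 9(W) — all W, so L
n=15: →13(W), 12(W), 10(W) — all W, so L
n=16: →14(L), so W
n=17: →15(L), so W
n=18: →15(L), so W
n=19: →14(L), so W
n=20: →15(L), so W
n=21: →19(W), 18(W), 16(W) — all W, so L
n=22: →20(W), 19(W), 17(W) — all W, so L
n=23: →21(L), so W
n=24: →22(L), so W
n=25: →22(L), so W
n=26: →21(L), so W
n=27: →22(L), so W
n=28: →26(W), 25(W), 23(W) — all W, so L
n=29: →27(W), 26(W), 24(W) — all W, so L
n=30: →28(L), so W
n=31: →29(L), so W
n=32: →29(L), so W
n=33: →28(L), so W
n=34: →29(L), so W
n=35: →33(W), 32(W), 30(W) — all W, so L
n=36: →34(W), 33(W), 31(W) — all W, so L
n=37: →35(L), so W

8: L, 37: W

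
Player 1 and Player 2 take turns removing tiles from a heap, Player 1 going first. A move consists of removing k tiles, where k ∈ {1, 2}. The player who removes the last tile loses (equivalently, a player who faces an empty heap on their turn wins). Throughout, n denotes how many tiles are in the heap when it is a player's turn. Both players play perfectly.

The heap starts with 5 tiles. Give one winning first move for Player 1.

Classify positions by backward induction: terminal positions (no move available) are W. From any other position, the mover wins iff some move reaches an L.
n=0: no move; the opponent has just taken the last tile and therefore loses → W
n=1: L (sole option 0(W) is W)
n=2: W (go to 1, an L position)
n=3: W (go to 1, an L position)
n=4: L (options 3(W), 2(W) are all W)
n=5: W (go to 4, an L position)
From 5, the L positions reachable in one move are: 4.

Remove 1, leaving 4.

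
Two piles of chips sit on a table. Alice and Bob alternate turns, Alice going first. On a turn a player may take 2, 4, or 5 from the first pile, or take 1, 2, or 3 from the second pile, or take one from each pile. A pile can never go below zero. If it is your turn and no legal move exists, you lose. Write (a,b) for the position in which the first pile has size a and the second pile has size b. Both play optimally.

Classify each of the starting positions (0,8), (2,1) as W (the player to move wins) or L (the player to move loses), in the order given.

(0,8): L, (2,1): W

Work bottom-up. With no move the player to move loses. Otherwise the position is W if at least one move leads to an L position for the opponent, and L if every move leads to a W.
No move ever increases a pile, so every position that can arise here has a ≤ 2 and b ≤ 8; it is enough to label the cells with 0 ≤ a ≤ 2 and 0 ≤ b ≤ 8.
Every move lowers a or b (never raises either), so fill the grid row by row in increasing a, and left to right within a row: each cell's successors are then already labelled.
      b=0  b=1  b=2  b=3  b=4  b=5  b=6  b=7  b=8
a=0:    L    W    W    W    L    W    W    W    L
a=1:    L    W    W    W    L    W    W    W    L
a=2:    W    W    L    W    W    W    L    W    W
Cells with no legal move (terminal, hence L): (0,0), (1,0).
The remaining L cells, each justified by listing all of its moves:
(0,4): L (options (0,3)(W), (0,2)(W), (0,1)(W) are all W)
(0,8): L (options (0,7)(W), (0,6)(W), (0,5)(W) are all W)
(1,4): L (options (1,3)(W), (1,2)(W), (1,1)(W), (0,3)(W) are all W)
(1,8): L (options (1,7)(W), (1,6)(W), (1,5)(W), (0,7)(W) are all W)
(2,2): L (options (0,2)(W), (2,1)(W), (2,0)(W), (1,1)(W) are all W)
(2,6): L (options (0,6)(W), (2,5)(W), (2,4)(W), (2,3)(W), (1,5)(W) are all W)
Every other cell has at least one move into one of the L cells above, so it is W.
(0,8): one of the L cells justified above, so L
(2,1): the move to (1,0) reaches an L cell, so W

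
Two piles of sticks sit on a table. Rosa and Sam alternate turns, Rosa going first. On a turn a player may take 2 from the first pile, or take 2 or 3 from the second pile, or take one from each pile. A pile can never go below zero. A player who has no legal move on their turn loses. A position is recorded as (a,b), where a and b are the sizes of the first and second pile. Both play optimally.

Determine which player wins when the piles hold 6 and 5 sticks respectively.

Rosa wins.

Classify positions by backward induction: terminal positions (no move available) are L. From any other position, the mover wins iff some move reaches an L.
No move ever increases a pile, so every position that can arise here has a ≤ 6 and b ≤ 5; it is enough to label the cells with 0 ≤ a ≤ 6 and 0 ≤ b ≤ 5.
Every move lowers a or b (never raises either), so fill the grid row by row in increasing a, and left to right within a row: each cell's successors are then already labelled.
      b=0  b=1  b=2  b=3  b=4  b=5
a=0:    L    L    W    W    W    L
a=1:    L    W    W    W    L    L
a=2:    W    W    L    L    W    W
a=3:    W    L    L    W    W    W
a=4:    L    L    W    W    W    L
a=5:    L    W    W    W    L    L
a=6:    W    W    L    L    W    W
Cells with no legal move (terminal, hence L): (0,0), (0,1), (1,0).
The remaining L cells, each justified by listing all of its moves:
(0,5): only reaches (0,3)(W), (0,2)(W), all W → L
(1,4): only reaches (1,2)(W), (1,1)(W), (0,3)(W), all W → L
(1,5): only reaches (1,3)(W), (1,2)(W), (0,4)(W), all W → L
(2,2): only reaches (0,2)(W), (2,0)(W), (1,1)(W), all W → L
(2,3): only reaches (0,3)(W), (2,1)(W), (2,0)(W), (1,2)(W), all W → L
(3,1): only reaches (1,1)(W), (2,0)(W), all W → L
(3,2): only reaches (1,2)(W), (3,0)(W), (2,1)(W), all W → L
(4,0): only reaches (2,0)(W), which is W → L
(4,1): only reaches (2,1)(W), (3,0)(W), all W → L
(4,5): only reaches (2,5)(W), (4,3)(W), (4,2)(W), (3,4)(W), all W → L
(5,0): only reaches (3,0)(W), which is W → L
(5,4): only reaches (3,4)(W), (5,2)(W), (5,1)(W), (4,3)(W), all W → L
(5,5): only reaches (3,5)(W), (5,3)(W), (5,2)(W), (4,4)(W), all W → L
(6,2): only reaches (4,2)(W), (6,0)(W), (5,1)(W), all W → L
(6,3): only reaches (4,3)(W), (6,1)(W), (6,0)(W), (5,2)(W), all W → L
Every other cell has at least one move into one of the L cells above, so it is W.
From (6,5) Rosa can move to (4,5), reaching an L position.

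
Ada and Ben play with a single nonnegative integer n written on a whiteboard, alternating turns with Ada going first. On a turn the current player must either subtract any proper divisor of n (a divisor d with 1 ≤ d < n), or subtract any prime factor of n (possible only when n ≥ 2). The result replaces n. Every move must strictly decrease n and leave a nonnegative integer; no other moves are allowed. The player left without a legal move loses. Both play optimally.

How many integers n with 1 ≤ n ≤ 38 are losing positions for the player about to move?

Work bottom-up. With no move the player to move loses. Otherwise the position is W if at least one move leads to an L position for the opponent, and L if every move leads to a W.
n=0: no move → L
n=1: no move → L
n=2: can move to 0, which is L ⇒ W
n=3: can move to 0, which is L ⇒ W
n=4: moves to 2(W), 3(W); every one is W ⇒ L
n=5: can move to 0, which is L ⇒ W
n=6: can move to 4, which is L ⇒ W
n=7: can move to 0, which is L ⇒ W
n=8: can move to 4, which is L ⇒ W
n=9: moves to 6(W), 8(W); every one is W ⇒ L
n=10: can move to 9, which is L ⇒ W
n=11: can move to 0, which is L ⇒ W
n=12: can move to 9, which is L ⇒ W
n=13: can move to 0, which is L ⇒ W
n=14: moves to 7(W), 12(W), 13(W); every one is W ⇒ L
n=15: can move to 14, which is L ⇒ W
n=16: can move to 14, which is L ⇒ W
n=17: can move to 0, which is L ⇒ W
n=18: can move to 9, which is L ⇒ W
n=19: can move to 0, which is L ⇒ W
n=20: moves to 10(W), 15(W), 16(W), 18(W), 19(W); every one is W ⇒ L
n=21: can move to 14, which is L ⇒ W
n=22: can move to 20, which is L ⇒ W
n=23: can move to 0, which is L ⇒ W
n=24: can move to 20, which is L ⇒ W
n=25: can move to 20, which is L ⇒ W
n=26: moves to 13(W), 24(W), 25(W); every one is W ⇒ L
n=27: can move to 26, which is L ⇒ W
n=28: can move to 14, which is L ⇒ W
n=29: can move to 0, which is L ⇒ W
n=30: can move to 20, which is L ⇒ W
n=31: can move to 0, which is L ⇒ W
n=32: moves to 16(W), 24(W), 28(W), 30(W), 31(W); every one is W ⇒ L
n=33: can move to 32, which is L ⇒ W
n=34: can move to 32, which is L ⇒ W
n=35: moves to 28(W), 30(W), 34(W); every one is W ⇒ L
n=36: can move to 32, which is L ⇒ W
n=37: can move to 0, which is L ⇒ W
n=38: moves to 19(W), 36(W), 37(W); every one is W ⇒ L
L entries with 1 ≤ n ≤ 38 (n=0 is outside the asked range and is not counted): n = 1, 4, 9, 14, 20, 26, 32, 35, 38; that makes 9.

9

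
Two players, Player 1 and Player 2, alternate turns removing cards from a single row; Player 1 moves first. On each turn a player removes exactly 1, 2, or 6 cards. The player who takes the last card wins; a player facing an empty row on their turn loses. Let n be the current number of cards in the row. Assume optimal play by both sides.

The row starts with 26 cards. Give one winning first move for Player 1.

Remove 2, leaving 24.

Classify positions by backward induction: terminal positions (no move available) are L. From any other position, the mover wins iff some move reaches an L.
n=0: no move → L
n=1: →0(L), so W
n=2: →0(L), so W
n=3: →2(W), 1(W) — all W, so L
n=4: →3(L), so W
n=5: →3(L), so W
n=6: →0(L), so W
n=7: →6(W), 5(W), 1(W) — all W, so L
n=8: →7(L), so W
n=9: →7(L), so W
n=10: →9(W), 8(W), 4(W) — all W, so L
n=11: →10(L), so W
n=12: →10(L), so W
n=13: →7(L), so W
n=14: →13(W), 12(W), 8(W) — all W, so L
n=15: →14(L), so W
n=16: →14(L), so W
n=17: →16(W), 15(W), 11(W) — all W, so L
n=18: →17(L), so W
n=19: →17(L), so W
n=20: →14(L), so W
n=21: →20(W), 19(W), 15(W) — all W, so L
n=22: →21(L), so W
n=23: →21(L), so W
n=24: →23(W), 22(W), 18(W) — all W, so L
n=25: →24(L), so W
n=26: →24(L), so W
From 26, the L positions reachable in one move are: 24.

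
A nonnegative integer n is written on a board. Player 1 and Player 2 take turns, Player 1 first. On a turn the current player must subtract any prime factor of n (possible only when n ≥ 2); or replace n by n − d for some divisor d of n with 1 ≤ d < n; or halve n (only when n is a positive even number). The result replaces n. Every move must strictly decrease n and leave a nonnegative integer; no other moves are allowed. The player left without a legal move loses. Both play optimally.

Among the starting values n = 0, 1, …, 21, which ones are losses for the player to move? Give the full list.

Work bottom-up. With no move the player to move loses. Otherwise the position is W if at least one move leads to an L position for the opponent, and L if every move leads to a W.
n=0: no move → L
n=1: no move → L
n=2: can move to 0, which is L ⇒ W
n=3: can move to 0, which is L ⇒ W
n=4: moves to 2(W), 3(W); every one is W ⇒ L
n=5: can move to 0, which is L ⇒ W
n=6: can move to 4, which is L ⇒ W
n=7: can move to 0, which is L ⇒ W
n=8: can move to 4, which is L ⇒ W
n=9: moves to 6(W), 8(W); every one is W ⇒ L
n=10: can move to 9, which is L ⇒ W
n=11: can move to 0, which is L ⇒ W
n=12: can move to 9, which is L ⇒ W
n=13: can move to 0, which is L ⇒ W
n=14: moves to 7(W), 12(W), 13(W); every one is W ⇒ L
n=15: can move to 14, which is L ⇒ W
n=16: can move to 14, which is L ⇒ W
n=17: can move to 0, which is L ⇒ W
n=18: can move to 9, which is L ⇒ W
n=19: can move to 0, which is L ⇒ W
n=20: moves to 10(W), 15(W), 16(W), 18(W), 19(W); every one is W ⇒ L
n=21: can move to 14, which is L ⇒ W
Reading off the rows marked L gives the requested list; there are 6 such values of n.

0, 1, 4, 9, 14, 20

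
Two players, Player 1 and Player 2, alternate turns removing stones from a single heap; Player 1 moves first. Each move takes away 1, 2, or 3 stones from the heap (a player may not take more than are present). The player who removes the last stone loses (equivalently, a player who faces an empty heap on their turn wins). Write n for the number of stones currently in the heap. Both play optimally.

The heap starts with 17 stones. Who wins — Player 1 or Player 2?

Player 2 wins.

Build the W/L table. Terminal = W. A non-terminal position is W if it has a move to some L; otherwise it is L.
n=0: no move; the opponent has just taken the last stone and therefore loses → W
n=1: only reaches 0(W), which is W → L
n=2: reaches L-position 1 → W
n=3: reaches L-position 1 → W
n=4: reaches L-position 1 → W
n=5: only reaches 4(W), 3(W), 2(W), all W → L
n=6: reaches L-position 5 → W
n=7: reaches L-position 5 → W
n=8: reaches L-position 5 → W
n=9: only reaches 8(W), 7(W), 6(W), all W → L
n=10: reaches L-position 9 → W
n=11: reaches L-position 9 → W
n=12: reaches L-position 9 → W
n=13: only reaches 12(W), 11(W), 10(W), all W → L
n=14: reaches L-position 13 → W
n=15: reaches L-position 13 → W
n=16: reaches L-position 13 → W
n=17: only reaches 16(W), 15(W), 14(W), all W → L
Every move from 17 reaches a W position, so the mover loses.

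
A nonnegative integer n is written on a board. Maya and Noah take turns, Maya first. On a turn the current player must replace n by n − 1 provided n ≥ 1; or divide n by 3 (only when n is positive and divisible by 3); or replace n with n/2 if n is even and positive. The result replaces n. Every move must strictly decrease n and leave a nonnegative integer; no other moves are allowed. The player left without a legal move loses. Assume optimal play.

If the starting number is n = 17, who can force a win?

Maya wins.

Work bottom-up. With no move the player to move loses. Otherwise the position is W if at least one move leads to an L position for the opponent, and L if every move leads to a W.
n=0: no move → L
n=1: reaches L-position 0 → W
n=2: only reaches 1(W), which is W → L
n=3: reaches L-position 2 → W
n=4: reaches L-position 2 → W
n=5: only reaches 4(W), which is W → L
n=6: reaches L-position 2 → W
n=7: only reaches 6(W), which is W → L
n=8: reaches L-position 7 → W
n=9: only reaches 3(W), 8(W), all W → L
n=10: reaches L-position 5 → W
n=11: only reaches 10(W), which is W → L
n=12: reaches L-position 11 → W
n=13: only reaches 12(W), which is W → L
n=14: reaches L-position 7 → W
n=15: reaches L-position 5 → W
n=16: only reaches 8(W), 15(W), all W → L
n=17: reaches L-position 16 → W
From 17 Maya can move to 16, reaching an L position.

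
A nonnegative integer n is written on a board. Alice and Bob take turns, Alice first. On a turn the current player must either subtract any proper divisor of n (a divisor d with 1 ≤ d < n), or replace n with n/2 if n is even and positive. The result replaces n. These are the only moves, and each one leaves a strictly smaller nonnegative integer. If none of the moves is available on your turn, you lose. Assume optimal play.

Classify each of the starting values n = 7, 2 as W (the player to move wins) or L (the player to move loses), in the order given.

Classify positions by backward induction: terminal positions (no move available) are L. From any other position, the mover wins iff some move reaches an L.
n=0: no move → L
n=1: no move → L
n=2: can move to 1, which is L ⇒ W
n=3: the only move is to 2(W), a W ⇒ L
n=4: can move to 3, which is L ⇒ W
n=5: the only move is to 4(W), a W ⇒ L
n=6: can move to 3, which is L ⇒ W
n=7: the only move is to 6(W), a W ⇒ L

7: L, 2: W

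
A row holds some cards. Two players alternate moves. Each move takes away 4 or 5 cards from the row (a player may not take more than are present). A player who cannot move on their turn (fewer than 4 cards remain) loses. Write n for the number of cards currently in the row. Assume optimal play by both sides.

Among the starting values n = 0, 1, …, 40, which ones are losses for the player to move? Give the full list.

0, 1, 2, 3, 9, 10, 11, 12, 18, 19, 20, 21, 27, 28, 29, 30, 36, 37, 38, 39

Classify positions by backward induction: terminal positions (no move available) are L. From any other position, the mover wins iff some move reaches an L.
n=0: no move → L
n=1: no move → L
n=2: no move → L
n=3: no move → L
n=4: →0(L), so W
n=5: →1(L), so W
n=6: →2(L), so W
n=7: →3(L), so W
n=8: →3(L), so W
n=9: →5(W), 4(W) — all W, so L
n=10: →6(W), 5(W) — all W, so L
n=11: →7(W), 6(W) — all W, so L
n=12: →8(W), 7(W) — all W, so L
n=13: →9(L), so W
n=14: →10(L), so W
n=15: →11(L), so W
n=16: →12(L), so W
n=17: →12(L), so W
n=18: →14(W), 13(W) — all W, so L
n=19: →15(W), 14(W) — all W, so L
n=20: →16(W), 15(W) — all W, so L
n=21: →17(W), 16(W) — all W, so L
n=22: →18(L), so W
n=23: →19(L), so W
n=24: →20(L), so W
n=25: →21(L), so W
n=26: →21(L), so W
n=27: →23(W), 22(W) — all W, so L
n=28: →24(W), 23(W) — all W, so L
n=29: →25(W), 24(W) — all W, so L
n=30: →26(W), 25(W) — all W, so L
n=31: →27(L), so W
n=32: →28(L), so W
n=33: →29(L), so W
n=34: →30(L), so W
n=35: →30(L), so W
n=36: →32(W), 31(W) — all W, so L
n=37: →33(W), 32(W) — all W, so L
n=38: →34(W), 33(W) — all W, so L
n=39: →35(W), 34(W) — all W, so L
n=40: →36(L), so W
Reading off the rows marked L gives the requested list; there are 20 such values of n.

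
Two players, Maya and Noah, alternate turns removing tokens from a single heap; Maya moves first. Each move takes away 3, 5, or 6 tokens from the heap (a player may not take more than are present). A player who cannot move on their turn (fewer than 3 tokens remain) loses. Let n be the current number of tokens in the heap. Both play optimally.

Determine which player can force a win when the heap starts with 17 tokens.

Maya wins.

Classify positions by backward induction: terminal positions (no move available) are L. From any other position, the mover wins iff some move reaches an L.
n=0: no move → L
n=1: no move → L
n=2: no move → L
n=3: reaches L-position 0 → W
n=4: reaches L-position 1 → W
n=5: reaches L-position 2 → W
n=6: reaches L-position 1 → W
n=7: reaches L-position 2 → W
n=8: reaches L-position 2 → W
n=9: only reaches 6(W), 4(W), 3(W), all W → L
n=10: only reaches 7(W), 5(W), 4(W), all W → L
n=11: only reaches 8(W), 6(W), 5(W), all W → L
n=12: reaches L-position 9 → W
n=13: reaches L-position 10 → W
n=14: reaches L-position 11 → W
n=15: reaches L-position 10 → W
n=16: reaches L-position 11 → W
n=17: reaches L-position 11 → W
From 17 Maya can remove 6, leaving 11, reaching an L position.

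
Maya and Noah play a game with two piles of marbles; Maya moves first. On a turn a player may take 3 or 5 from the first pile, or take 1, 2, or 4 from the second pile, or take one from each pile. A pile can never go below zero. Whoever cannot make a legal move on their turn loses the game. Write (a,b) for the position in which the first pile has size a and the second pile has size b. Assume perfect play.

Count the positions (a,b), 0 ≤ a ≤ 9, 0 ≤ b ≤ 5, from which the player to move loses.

18

Positions with no move are L. A position that does have a move is losing for the player to move precisely when every available move leads to a winning position for the opponent. Fill in the labels:
Every move lowers a or b (never raises either), so fill the grid row by row in increasing a, and left to right within a row: each cell's successors are then already labelled.
      b=0  b=1  b=2  b=3  b=4  b=5
a=0:    L    W    W    L    W    W
a=1:    L    W    W    L    W    W
a=2:    L    W    W    L    W    W
a=3:    W    W    L    W    W    L
a=4:    W    L    W    W    L    W
a=5:    W    L    W    W    L    W
a=6:    W    L    W    W    L    W
a=7:    W    W    W    W    W    W
a=8:    L    W    W    L    W    W
a=9:    L    W    W    L    W    W
Cells with no legal move (terminal, hence L): (0,0), (1,0), (2,0).
The remaining L cells, each justified by listing all of its moves:
(0,3): →(0,2)(W), (0,1)(W) — all W, so L
(1,3): →(1,2)(W), (1,1)(W), (0,2)(W) — all W, so L
(2,3): →(2,2)(W), (2,1)(W), (1,2)(W) — all W, so L
(3,2): →(0,2)(W), (3,1)(W), (3,0)(W), (2,1)(W) — all W, so L
(3,5): →(0,5)(W), (3,4)(W), (3,3)(W), (3,1)(W), (2,4)(W) — all W, so L
(4,1): →(1,1)(W), (4,0)(W), (3,0)(W) — all W, so L
(4,4): →(1,4)(W), (4,3)(W), (4,2)(W), (4,0)(W), (3,3)(W) — all W, so L
(5,1): →(2,1)(W), (0,1)(W), (5,0)(W), (4,0)(W) — all W, so L
(5,4): →(2,4)(W), (0,4)(W), (5,3)(W), (5,2)(W), (5,0)(W), (4,3)(W) — all W, so L
(6,1): →(3,1)(W), (1,1)(W), (6,0)(W), (5,0)(W) — all W, so L
(6,4): →(3,4)(W), (1,4)(W), (6,3)(W), (6,2)(W), (6,0)(W), (5,3)(W) — all W, so L
(8,0): →(5,0)(W), (3,0)(W) — all W, so L
(8,3): →(5,3)(W), (3,3)(W), (8,2)(W), (8,1)(W), (7,2)(W) — all W, so L
(9,0): →(6,0)(W), (4,0)(W) — all W, so L
(9,3): →(6,3)(W), (4,3)(W), (9,2)(W), (9,1)(W), (8,2)(W) — all W, so L
Every other cell has at least one move into one of the L cells above, so it is W.
L cells per row: a=0: 2, a=1: 2, a=2: 2, a=3: 2, a=4: 2, a=5: 2, a=6: 2, a=7: 0, a=8: 2, a=9: 2; total 18.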